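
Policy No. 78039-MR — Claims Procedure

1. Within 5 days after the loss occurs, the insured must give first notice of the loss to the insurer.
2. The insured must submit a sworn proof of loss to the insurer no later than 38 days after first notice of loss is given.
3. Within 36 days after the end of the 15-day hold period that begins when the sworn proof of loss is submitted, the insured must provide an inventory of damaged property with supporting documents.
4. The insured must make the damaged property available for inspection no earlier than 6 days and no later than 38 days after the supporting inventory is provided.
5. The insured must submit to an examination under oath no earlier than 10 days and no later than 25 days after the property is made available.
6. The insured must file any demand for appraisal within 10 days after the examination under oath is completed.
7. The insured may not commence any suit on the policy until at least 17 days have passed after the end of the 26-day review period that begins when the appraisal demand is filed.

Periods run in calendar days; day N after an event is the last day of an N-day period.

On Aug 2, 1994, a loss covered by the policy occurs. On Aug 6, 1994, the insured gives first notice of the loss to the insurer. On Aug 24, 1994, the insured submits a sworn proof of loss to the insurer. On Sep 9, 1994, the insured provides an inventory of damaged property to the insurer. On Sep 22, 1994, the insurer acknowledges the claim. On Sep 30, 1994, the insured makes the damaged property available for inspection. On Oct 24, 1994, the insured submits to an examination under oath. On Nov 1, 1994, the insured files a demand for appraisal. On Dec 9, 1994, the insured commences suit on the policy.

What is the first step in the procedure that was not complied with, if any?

Step 7

(1) due by Aug 2, 1994 + 5 days = Aug 7, 1994; Aug 6, 1994 is within that limit.
(2) due by Aug 6, 1994 + 38 days = Sep 13, 1994; done Aug 24, 1994 — timely.
(3) due by Sep 8, 1994 + 36 days = Oct 14, 1994; done Sep 9, 1994 — timely.
(4) the permitted window runs from Sep 9, 1994 + 6 = Sep 15, 1994 to Sep 9, 1994 + 38 = Oct 17, 1994; Sep 30, 1994 falls inside that range.
(5) the permitted window runs from Sep 30, 1994 + 10 = Oct 10, 1994 to Sep 30, 1994 + 25 = Oct 25, 1994; done Oct 24, 1994, which is between those dates.
(6) due by Oct 24, 1994 + 10 days = Nov 3, 1994; done Nov 1, 1994 — timely.
(7) permitted from Nov 27, 1994 + 17 days = Dec 14, 1994 onward; acted on Dec 9, 1994, 5 days prematurely.
No need to go further; step 7 was not satisfied.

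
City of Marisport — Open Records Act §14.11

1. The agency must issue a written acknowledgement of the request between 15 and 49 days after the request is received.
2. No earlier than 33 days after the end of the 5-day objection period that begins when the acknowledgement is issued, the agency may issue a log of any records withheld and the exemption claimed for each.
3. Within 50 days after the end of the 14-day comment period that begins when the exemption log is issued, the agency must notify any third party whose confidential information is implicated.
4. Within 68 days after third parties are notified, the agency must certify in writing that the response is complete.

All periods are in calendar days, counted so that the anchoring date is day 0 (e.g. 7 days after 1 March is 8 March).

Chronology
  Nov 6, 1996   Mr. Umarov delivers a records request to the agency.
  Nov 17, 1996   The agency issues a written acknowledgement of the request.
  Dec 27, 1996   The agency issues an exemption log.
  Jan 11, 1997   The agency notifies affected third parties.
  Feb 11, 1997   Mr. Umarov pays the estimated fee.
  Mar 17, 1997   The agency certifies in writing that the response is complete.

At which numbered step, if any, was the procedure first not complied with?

Step 1

Step 1 — 15 and 49 days from Nov 6, 1996 (when the request is received) are Nov 21, 1996 and Dec 25, 1996 respectively; done Nov 17, 1996 — 4 days before the window opened.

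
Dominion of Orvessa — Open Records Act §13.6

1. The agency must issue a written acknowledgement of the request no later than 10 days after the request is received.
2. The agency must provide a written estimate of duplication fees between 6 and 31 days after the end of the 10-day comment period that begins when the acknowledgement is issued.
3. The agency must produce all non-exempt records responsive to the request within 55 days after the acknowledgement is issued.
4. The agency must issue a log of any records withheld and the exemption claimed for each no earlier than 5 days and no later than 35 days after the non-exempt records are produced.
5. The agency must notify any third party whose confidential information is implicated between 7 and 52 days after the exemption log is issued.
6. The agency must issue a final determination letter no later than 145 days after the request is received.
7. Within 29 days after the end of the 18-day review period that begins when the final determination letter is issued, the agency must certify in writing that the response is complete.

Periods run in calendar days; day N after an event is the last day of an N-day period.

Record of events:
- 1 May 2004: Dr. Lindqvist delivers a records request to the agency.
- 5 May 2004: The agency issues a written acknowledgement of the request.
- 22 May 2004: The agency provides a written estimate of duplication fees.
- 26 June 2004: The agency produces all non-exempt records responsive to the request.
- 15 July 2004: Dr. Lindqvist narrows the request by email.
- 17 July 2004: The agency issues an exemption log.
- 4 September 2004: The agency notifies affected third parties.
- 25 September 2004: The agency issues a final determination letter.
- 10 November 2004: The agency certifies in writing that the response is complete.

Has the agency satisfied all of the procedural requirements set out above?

No

(1) due by 1 May 2004 + 10 days = 11 May 2004; completed 5 May 2004, before the deadline.
(2) the permitted window runs from 15 May 2004 + 6 = 21 May 2004 to 15 May 2004 + 31 = 15 June 2004; done 22 May 2004 — within the window.
(3) due by 5 May 2004 + 55 days = 29 June 2004; 26 June 2004 is within that limit.
(4) the permitted window runs from 26 June 2004 + 5 = 1 July 2004 to 26 June 2004 + 35 = 31 July 2004; 17 July 2004 falls inside that range.
(5) the permitted window runs from 17 July 2004 + 7 = 24 July 2004 to 17 July 2004 + 52 = 7 September 2004; done 4 September 2004, which is between those dates.
(6) due by 1 May 2004 + 145 days = 23 September 2004; 25 September 2004 misses that deadline by 2 days.
The analysis stops there.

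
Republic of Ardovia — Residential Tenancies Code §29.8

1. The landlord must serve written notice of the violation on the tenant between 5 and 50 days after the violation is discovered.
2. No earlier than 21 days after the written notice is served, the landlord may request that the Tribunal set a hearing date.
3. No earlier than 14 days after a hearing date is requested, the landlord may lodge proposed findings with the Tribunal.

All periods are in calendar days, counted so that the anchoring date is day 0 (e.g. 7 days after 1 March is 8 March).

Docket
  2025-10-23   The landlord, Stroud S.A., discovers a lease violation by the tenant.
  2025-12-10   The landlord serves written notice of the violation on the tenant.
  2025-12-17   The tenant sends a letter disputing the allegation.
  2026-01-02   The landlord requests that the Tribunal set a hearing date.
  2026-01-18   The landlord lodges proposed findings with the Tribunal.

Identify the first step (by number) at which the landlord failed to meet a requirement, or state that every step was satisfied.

None — every step was satisfied

Step 1: the window is 5–50 days after 2025-10-23 (when the violation is discovered), so 2025-10-28 through 2025-12-12; done 2025-12-10 — within the window.
Step 2: the earliest permitted date is 21 days after 2025-12-10 (when the written notice is served), i.e. 2025-12-31; 2026-01-02 is on or after that date.
Step 3: the earliest permitted date is 14 days after 2026-01-02 (when a hearing date is requested), i.e. 2026-01-16; 2026-01-18 is on or after that date.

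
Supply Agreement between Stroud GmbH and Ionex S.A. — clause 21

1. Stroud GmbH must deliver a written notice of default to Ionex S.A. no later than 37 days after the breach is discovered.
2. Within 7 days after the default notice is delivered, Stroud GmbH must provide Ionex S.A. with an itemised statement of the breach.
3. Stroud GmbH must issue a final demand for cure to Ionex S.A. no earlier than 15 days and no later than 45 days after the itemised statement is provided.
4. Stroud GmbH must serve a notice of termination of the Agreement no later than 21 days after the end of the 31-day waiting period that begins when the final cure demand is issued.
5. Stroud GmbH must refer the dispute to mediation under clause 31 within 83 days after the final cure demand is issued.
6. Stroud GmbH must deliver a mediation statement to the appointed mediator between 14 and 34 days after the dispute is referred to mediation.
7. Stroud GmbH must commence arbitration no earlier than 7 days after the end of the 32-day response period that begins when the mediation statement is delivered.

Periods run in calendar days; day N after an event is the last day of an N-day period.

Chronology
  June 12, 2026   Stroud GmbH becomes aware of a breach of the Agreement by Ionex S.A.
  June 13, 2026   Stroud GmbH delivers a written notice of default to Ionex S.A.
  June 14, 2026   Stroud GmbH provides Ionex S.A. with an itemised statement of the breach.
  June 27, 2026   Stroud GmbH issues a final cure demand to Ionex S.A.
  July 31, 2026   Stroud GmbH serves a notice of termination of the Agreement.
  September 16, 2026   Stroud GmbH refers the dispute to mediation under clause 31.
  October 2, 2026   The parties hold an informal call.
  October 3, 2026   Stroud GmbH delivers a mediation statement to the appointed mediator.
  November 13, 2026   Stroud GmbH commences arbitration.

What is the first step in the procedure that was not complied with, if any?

Step 1: 37 days after June 12, 2026 (when the breach is discovered) is July 19, 2026; done June 13, 2026 — timely.
Step 2: 7 days after June 13, 2026 (when the default notice is delivered) is June 20, 2026; June 14, 2026 is within that limit.
Step 3: the window is 15–45 days after June 14, 2026 (when the itemised statement is provided), so June 29, 2026 through July 29, 2026; June 27, 2026 is 2 days too early.
No need to go further; step 3 was not satisfied.

Step 3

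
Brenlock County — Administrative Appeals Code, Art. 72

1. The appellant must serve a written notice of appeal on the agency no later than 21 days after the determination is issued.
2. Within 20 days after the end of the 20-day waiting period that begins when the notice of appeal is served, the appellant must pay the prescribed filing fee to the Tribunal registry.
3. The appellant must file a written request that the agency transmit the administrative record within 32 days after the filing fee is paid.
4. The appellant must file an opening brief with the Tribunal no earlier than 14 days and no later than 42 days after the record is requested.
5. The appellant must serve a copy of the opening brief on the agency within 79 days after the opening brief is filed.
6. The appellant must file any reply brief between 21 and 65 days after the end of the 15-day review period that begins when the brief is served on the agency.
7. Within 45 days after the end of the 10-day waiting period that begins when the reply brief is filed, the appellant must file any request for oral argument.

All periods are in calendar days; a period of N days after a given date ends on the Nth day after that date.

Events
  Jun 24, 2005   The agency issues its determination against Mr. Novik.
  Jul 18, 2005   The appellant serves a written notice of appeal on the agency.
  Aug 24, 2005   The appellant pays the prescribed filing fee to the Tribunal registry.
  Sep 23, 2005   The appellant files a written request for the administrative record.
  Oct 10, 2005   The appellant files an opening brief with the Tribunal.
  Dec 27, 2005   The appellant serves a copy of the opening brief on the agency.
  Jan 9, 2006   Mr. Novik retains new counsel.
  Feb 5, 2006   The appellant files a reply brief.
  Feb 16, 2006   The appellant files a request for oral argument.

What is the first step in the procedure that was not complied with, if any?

Step 1 — counting 21 days from Jun 24, 2005 (when the determination is issued) gives a deadline of Jul 15, 2005; Jul 18, 2005 misses that deadline by 3 days.
That is the first point of non-compliance.

Step 1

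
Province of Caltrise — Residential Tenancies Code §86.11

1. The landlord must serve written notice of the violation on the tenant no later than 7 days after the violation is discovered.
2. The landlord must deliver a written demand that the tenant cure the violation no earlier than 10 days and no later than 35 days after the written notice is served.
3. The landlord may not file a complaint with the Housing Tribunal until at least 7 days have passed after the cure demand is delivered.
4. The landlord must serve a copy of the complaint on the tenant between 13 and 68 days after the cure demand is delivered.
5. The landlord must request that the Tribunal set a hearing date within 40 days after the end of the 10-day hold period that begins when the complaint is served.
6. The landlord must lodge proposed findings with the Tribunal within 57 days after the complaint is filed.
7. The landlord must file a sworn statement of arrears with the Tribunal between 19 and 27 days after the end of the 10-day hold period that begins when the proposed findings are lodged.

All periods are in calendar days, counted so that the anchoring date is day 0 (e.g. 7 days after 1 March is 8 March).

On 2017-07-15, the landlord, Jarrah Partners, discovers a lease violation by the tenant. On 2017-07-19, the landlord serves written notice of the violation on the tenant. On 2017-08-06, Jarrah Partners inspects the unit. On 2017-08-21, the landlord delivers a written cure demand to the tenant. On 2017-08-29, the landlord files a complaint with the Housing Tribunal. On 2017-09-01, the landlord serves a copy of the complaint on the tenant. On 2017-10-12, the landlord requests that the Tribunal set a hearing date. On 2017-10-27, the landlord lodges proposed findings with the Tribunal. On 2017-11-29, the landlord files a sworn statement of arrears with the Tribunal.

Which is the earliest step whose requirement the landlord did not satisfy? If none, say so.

Step 1 — counting 7 days from 2017-07-15 (when the violation is discovered) gives a deadline of 2017-07-22; completed 2017-07-19, before the deadline.
Step 2 — 10 and 35 days from 2017-07-19 (when the written notice is served) are 2017-07-29 and 2017-08-23 respectively; done 2017-08-21 — within the window.
Step 3 — must wait 7 days from 2017-08-21 (when the cure demand is delivered), so not before 2017-08-28; done 2017-08-29 — permitted.
Step 4 — 13 and 68 days from 2017-08-21 (when the cure demand is delivered) are 2017-09-03 and 2017-10-28 respectively; done 2017-09-01 — 2 days before the window opened.

Step 4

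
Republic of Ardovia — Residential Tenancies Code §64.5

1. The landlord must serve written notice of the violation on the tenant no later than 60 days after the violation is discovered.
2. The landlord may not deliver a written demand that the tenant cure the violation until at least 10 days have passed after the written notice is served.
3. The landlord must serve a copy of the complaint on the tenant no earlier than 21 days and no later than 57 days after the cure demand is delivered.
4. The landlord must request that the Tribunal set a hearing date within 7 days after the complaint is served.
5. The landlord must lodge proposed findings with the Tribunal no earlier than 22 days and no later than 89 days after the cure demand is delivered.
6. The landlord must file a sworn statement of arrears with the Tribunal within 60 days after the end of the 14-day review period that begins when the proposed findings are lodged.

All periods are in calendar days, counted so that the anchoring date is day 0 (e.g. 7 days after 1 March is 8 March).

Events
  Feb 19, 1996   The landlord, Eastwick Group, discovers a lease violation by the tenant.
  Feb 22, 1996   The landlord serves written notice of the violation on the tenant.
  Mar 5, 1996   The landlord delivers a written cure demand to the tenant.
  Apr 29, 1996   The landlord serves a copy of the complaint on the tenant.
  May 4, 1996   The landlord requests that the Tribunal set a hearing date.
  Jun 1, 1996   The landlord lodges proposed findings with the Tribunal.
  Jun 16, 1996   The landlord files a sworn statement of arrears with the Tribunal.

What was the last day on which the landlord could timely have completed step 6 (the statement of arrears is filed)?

Aug 14, 1996

The proposed findings are lodged on Jun 1, 1996; the 14-day review period therefore ends Jun 15, 1996, and step 6 runs from that date. 60 days after Jun 15, 1996 is Aug 14, 1996.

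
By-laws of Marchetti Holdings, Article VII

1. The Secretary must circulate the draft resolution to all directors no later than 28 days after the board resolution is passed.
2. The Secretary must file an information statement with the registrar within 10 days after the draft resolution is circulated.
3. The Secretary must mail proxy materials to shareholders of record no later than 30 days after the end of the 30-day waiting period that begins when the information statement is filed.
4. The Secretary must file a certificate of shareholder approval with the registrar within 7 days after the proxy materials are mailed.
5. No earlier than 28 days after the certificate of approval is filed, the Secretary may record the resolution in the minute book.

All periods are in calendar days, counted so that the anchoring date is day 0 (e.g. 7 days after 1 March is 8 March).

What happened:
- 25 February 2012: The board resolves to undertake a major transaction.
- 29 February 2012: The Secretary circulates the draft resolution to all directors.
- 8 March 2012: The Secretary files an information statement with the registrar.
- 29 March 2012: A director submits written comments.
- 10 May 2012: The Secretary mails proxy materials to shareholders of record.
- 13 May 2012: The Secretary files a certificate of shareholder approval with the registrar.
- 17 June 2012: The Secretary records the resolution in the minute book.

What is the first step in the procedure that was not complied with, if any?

Step 1 — counting 28 days from 25 February 2012 (when the board resolution is passed) gives a deadline of 24 March 2012; completed 29 February 2012, before the deadline.
Step 2 — counting 10 days from 29 February 2012 (when the draft resolution is circulated) gives a deadline of 10 March 2012; 8 March 2012 is within that limit.
Step 3 — counting 30 days from 7 April 2012 (end of the 30-day waiting period, which began when the information statement is filed on 8 March 2012) gives a deadline of 7 May 2012; 10 May 2012 misses that deadline by 3 days.

Step 3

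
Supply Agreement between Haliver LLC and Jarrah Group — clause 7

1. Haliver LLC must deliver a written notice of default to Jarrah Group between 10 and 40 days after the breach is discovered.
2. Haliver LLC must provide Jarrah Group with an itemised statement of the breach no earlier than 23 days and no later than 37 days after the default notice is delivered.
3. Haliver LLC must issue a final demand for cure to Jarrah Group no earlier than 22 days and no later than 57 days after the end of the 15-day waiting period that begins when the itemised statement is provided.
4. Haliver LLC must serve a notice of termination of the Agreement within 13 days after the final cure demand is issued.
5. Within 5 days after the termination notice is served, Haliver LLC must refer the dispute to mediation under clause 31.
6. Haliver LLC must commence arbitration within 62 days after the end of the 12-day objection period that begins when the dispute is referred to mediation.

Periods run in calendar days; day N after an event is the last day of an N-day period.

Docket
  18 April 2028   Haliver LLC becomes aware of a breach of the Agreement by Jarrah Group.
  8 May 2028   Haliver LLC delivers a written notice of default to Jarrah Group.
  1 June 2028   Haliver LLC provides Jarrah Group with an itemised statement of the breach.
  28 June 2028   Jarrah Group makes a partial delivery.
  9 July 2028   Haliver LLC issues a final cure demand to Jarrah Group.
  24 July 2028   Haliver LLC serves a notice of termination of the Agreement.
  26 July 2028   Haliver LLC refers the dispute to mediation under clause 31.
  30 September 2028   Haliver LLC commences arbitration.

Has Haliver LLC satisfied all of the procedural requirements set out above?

Step 1 — 10 and 40 days from 18 April 2028 (when the breach is discovered) are 28 April 2028 and 28 May 2028 respectively; done 8 May 2028 — within the window.
Step 2 — 23 and 37 days from 8 May 2028 (when the default notice is delivered) are 31 May 2028 and 14 June 2028 respectively; 1 June 2028 falls inside that range.
Step 3 — 22 and 57 days from 16 June 2028 (end of the 15-day waiting period, which began when the itemised statement is provided on 1 June 2028) are 8 July 2028 and 12 August 2028 respectively; 9 July 2028 falls inside that range.
Step 4 — counting 13 days from 9 July 2028 (when the final cure demand is issued) gives a deadline of 22 July 2028; not done until 24 July 2028, 2 days after the deadline.

No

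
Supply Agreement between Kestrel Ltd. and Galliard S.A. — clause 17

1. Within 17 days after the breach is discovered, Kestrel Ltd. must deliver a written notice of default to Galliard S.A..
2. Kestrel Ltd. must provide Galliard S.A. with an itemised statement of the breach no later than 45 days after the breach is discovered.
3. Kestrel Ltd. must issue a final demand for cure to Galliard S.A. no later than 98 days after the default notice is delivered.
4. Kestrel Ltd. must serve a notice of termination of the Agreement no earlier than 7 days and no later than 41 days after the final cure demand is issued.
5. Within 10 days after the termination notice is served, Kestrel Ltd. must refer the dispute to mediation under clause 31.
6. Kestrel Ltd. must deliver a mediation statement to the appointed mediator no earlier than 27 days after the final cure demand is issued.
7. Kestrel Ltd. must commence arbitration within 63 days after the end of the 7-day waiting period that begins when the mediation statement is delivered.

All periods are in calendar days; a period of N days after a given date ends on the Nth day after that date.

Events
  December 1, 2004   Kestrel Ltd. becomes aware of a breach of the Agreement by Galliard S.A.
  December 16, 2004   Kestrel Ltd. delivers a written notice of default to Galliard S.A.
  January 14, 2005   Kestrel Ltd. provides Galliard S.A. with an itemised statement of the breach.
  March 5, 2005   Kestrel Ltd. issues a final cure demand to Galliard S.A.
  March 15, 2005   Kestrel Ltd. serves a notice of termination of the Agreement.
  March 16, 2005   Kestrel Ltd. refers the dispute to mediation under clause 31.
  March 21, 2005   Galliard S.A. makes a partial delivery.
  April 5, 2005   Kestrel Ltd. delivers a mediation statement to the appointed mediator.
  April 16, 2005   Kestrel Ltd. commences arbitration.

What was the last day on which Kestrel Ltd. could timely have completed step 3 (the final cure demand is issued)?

March 24, 2005

Step 3 runs from December 16, 2004, when the default notice is delivered. 98 days after December 16, 2004 is March 24, 2005.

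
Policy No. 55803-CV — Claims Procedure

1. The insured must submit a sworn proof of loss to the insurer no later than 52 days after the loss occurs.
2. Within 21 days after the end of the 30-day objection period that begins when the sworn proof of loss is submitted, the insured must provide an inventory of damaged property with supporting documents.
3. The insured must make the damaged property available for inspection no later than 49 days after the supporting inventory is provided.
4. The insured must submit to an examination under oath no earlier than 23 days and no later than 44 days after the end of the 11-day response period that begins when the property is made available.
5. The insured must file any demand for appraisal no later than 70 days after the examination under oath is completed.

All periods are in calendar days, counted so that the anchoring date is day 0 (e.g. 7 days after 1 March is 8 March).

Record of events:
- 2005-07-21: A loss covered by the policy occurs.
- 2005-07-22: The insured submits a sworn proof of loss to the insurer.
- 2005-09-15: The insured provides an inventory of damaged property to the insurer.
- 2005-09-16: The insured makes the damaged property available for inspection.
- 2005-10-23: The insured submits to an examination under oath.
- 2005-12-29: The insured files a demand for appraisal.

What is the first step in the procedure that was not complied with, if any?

Step 2

Step 1: 52 days after 2005-07-21 (when the loss occurs) is 2005-09-11; done 2005-07-22 — timely.
Step 2: 21 days after 2005-08-21 (end of the 30-day objection period, which began when the sworn proof of loss is submitted on 2005-07-22) is 2005-09-11; done 2005-09-15 — 4 days late.
Later steps need not be reached.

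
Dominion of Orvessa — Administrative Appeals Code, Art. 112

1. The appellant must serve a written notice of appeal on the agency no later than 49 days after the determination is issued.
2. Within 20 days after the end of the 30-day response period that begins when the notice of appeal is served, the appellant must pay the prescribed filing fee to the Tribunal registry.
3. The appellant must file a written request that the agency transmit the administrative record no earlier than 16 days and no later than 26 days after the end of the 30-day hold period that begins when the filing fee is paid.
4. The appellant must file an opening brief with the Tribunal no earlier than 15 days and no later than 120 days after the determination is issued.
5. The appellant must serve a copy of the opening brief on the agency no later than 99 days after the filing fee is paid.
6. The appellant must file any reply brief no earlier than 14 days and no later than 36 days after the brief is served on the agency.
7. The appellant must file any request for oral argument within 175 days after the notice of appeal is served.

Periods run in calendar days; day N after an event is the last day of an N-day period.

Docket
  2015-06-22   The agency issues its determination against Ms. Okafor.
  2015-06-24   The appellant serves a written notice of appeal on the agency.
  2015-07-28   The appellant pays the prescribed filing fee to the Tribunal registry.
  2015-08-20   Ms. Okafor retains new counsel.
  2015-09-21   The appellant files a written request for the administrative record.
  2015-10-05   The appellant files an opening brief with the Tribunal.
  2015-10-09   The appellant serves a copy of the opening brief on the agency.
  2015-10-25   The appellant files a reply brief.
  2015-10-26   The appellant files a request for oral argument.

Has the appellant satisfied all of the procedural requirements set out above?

Step 1: 49 days after 2015-06-22 (when the determination is issued) is 2015-08-10; done 2015-06-24 — timely.
Step 2: 20 days after 2015-07-24 (end of the 30-day response period, which began when the notice of appeal is served on 2015-06-24) is 2015-08-13; done 2015-07-28 — timely.
Step 3: the window is 16–26 days after 2015-08-27 (end of the 30-day hold period, which began when the filing fee is paid on 2015-07-28), so 2015-09-12 through 2015-09-22; 2015-09-21 falls inside that range.
Step 4: the window is 15–120 days after 2015-06-22 (when the determination is issued), so 2015-07-07 through 2015-10-20; done 2015-10-05 — within the window.
Step 5: 99 days after 2015-07-28 (when the filing fee is paid) is 2015-11-04; completed 2015-10-09, before the deadline.
Step 6: the window is 14–36 days after 2015-10-09 (when the brief is served on the agency), so 2015-10-23 through 2015-11-14; done 2015-10-25, which is between those dates.
Step 7: 175 days after 2015-06-24 (when the notice of appeal is served) is 2015-12-16; completed 2015-10-26, before the deadline.

Yes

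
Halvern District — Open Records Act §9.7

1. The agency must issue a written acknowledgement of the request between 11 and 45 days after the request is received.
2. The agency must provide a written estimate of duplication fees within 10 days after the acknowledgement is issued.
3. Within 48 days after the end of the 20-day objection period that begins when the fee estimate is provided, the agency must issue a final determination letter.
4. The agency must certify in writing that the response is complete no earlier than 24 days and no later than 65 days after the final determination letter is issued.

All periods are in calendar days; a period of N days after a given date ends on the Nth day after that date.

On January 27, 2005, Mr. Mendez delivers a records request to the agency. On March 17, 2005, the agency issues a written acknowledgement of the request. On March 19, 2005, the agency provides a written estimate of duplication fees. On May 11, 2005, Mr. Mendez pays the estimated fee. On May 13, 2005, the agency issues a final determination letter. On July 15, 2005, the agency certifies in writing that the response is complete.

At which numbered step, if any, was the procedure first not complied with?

(1) the permitted window runs from January 27, 2005 + 11 = February 7, 2005 to January 27, 2005 + 45 = March 13, 2005; March 17, 2005 is 4 days past the end of the window.
The procedure was therefore not followed at step 1.

Step 1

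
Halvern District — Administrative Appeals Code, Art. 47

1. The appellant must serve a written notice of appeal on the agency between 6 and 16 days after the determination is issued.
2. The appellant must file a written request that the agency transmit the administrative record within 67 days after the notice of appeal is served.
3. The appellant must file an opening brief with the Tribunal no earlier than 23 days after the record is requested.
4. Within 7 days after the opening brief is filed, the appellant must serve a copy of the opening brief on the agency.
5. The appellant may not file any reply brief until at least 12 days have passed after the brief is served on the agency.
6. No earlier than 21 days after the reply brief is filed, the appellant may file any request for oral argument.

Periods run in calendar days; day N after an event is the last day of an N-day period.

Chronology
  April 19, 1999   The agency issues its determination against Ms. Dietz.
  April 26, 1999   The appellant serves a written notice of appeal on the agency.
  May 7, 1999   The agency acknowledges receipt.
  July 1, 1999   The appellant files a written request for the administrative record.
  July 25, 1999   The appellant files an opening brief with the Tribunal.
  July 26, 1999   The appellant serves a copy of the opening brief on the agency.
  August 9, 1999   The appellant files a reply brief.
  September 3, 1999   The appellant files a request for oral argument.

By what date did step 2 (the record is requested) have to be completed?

July 2, 1999

Step 2 runs from April 26, 1999, when the notice of appeal is served. 67 days after April 26, 1999 is July 2, 1999.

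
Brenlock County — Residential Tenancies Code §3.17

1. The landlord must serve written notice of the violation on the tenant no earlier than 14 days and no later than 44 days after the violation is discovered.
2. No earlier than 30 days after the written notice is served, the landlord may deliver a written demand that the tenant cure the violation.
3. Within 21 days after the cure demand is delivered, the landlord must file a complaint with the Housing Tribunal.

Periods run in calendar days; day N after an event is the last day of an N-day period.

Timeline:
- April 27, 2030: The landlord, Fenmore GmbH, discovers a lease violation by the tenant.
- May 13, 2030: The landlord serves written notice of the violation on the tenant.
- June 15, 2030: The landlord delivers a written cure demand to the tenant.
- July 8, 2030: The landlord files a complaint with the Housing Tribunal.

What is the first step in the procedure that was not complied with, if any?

Step 1: the window is 14–44 days after April 27, 2030 (when the violation is discovered), so May 11, 2030 through June 10, 2030; May 13, 2030 falls inside that range.
Step 2: the earliest permitted date is 30 days after May 13, 2030 (when the written notice is served), i.e. June 12, 2030; done June 15, 2030, after the minimum wait.
Step 3: 21 days after June 15, 2030 (when the cure demand is delivered) is July 6, 2030; done July 8, 2030 — 2 days late.

Step 3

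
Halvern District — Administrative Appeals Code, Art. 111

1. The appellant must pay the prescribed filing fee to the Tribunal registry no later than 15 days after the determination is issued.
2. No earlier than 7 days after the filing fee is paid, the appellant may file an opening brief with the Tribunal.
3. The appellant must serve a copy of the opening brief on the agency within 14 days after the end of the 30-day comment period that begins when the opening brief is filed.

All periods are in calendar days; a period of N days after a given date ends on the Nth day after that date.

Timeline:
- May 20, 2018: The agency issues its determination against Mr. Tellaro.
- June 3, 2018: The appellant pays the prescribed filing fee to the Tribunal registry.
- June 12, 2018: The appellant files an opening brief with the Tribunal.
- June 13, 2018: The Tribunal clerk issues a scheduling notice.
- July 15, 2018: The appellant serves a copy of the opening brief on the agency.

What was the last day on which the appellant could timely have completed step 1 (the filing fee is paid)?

Step 1 runs from May 20, 2018, when the determination is issued. 15 days after May 20, 2018 is June 4, 2018.

June 4, 2018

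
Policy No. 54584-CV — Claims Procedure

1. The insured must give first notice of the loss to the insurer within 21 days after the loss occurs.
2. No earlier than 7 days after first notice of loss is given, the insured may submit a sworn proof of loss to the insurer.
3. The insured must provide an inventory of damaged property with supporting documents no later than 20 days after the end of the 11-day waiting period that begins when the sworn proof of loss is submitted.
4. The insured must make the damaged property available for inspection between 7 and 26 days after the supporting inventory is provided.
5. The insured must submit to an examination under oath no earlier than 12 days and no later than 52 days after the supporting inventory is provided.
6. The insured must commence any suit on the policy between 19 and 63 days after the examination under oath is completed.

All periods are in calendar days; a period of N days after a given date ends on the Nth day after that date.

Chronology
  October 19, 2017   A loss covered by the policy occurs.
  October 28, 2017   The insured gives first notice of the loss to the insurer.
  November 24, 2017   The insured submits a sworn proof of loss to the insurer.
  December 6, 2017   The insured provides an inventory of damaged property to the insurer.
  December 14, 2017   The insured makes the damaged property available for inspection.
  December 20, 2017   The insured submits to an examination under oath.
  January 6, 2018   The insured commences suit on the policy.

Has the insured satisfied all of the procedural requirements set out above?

Step 1: 21 days after October 19, 2017 (when the loss occurs) is November 9, 2017; done October 28, 2017 — timely.
Step 2: the earliest permitted date is 7 days after October 28, 2017 (when first notice of loss is given), i.e. November 4, 2017; done November 24, 2017 — permitted.
Step 3: 20 days after December 5, 2017 (end of the 11-day waiting period, which began when the sworn proof of loss is submitted on November 24, 2017) is December 25, 2017; December 6, 2017 is within that limit.
Step 4: the window is 7–26 days after December 6, 2017 (when the supporting inventory is provided), so December 13, 2017 through January 1, 2018; December 14, 2017 falls inside that range.
Step 5: the window is 12–52 days after December 6, 2017 (when the supporting inventory is provided), so December 18, 2017 through January 27, 2018; December 20, 2017 falls inside that range.
Step 6: the window is 19–63 days after December 20, 2017 (when the examination under oath is completed), so January 8, 2018 through February 21, 2018; done January 6, 2018 — 2 days before the window opened.

No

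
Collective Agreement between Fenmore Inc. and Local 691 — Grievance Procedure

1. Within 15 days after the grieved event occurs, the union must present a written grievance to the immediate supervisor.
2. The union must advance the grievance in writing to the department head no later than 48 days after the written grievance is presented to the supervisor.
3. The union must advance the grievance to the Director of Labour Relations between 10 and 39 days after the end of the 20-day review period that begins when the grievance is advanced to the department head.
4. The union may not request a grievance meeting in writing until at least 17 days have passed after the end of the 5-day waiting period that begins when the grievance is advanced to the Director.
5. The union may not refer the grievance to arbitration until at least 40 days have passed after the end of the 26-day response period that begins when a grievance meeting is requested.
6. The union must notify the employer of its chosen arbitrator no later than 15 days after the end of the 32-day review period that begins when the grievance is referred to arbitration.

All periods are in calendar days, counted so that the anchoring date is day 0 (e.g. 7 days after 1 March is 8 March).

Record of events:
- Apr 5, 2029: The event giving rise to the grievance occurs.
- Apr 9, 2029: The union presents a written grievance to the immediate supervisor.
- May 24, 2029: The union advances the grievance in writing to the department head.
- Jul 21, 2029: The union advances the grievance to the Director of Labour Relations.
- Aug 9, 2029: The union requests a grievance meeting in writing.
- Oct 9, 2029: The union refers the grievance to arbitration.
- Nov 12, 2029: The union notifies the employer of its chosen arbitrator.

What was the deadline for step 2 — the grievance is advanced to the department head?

May 27, 2029

Step 2 runs from Apr 9, 2029, when the written grievance is presented to the supervisor. 48 days after Apr 9, 2029 is May 27, 2029.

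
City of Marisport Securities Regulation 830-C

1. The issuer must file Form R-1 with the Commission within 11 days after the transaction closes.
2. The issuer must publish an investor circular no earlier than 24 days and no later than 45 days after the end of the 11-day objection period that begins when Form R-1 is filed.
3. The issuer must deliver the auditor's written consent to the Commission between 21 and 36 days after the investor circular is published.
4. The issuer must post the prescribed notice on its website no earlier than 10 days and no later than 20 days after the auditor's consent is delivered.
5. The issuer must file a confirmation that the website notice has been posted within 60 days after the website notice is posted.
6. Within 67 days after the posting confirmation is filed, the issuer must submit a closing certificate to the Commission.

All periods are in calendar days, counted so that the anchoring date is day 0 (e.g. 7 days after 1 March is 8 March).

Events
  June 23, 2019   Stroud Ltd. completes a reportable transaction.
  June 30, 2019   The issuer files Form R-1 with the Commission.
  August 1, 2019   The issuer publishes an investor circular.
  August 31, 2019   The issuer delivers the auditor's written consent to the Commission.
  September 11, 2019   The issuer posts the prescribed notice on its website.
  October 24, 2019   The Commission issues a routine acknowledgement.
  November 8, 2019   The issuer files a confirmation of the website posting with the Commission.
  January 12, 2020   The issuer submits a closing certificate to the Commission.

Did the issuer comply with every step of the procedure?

No

Step 1 — counting 11 days from June 23, 2019 (when the transaction closes) gives a deadline of July 4, 2019; done June 30, 2019 — timely.
Step 2 — 24 and 45 days from July 11, 2019 (end of the 11-day objection period, which began when Form R-1 is filed on June 30, 2019) are August 4, 2019 and August 25, 2019 respectively; done August 1, 2019 — 3 days before the window opened.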